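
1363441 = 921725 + 441716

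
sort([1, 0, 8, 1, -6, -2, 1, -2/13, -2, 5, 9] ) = [-6, -2, -2, -2/13, 0, 1, 1, 1, 5, 8, 9] 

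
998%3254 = 998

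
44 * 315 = 13860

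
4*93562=374248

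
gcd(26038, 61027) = 1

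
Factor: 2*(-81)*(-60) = 2^3*3^5*5^1 = 9720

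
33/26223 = 11/8741 ≈ 0.00126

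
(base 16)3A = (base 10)58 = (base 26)26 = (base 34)1O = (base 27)24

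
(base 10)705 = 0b1011000001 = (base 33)lc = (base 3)222010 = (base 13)423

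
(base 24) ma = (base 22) 12a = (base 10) 538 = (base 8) 1032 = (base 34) fs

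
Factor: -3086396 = -1 * 2^2 * 47^1 * 16417^1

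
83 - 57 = 26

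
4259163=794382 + 3464781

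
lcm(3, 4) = 12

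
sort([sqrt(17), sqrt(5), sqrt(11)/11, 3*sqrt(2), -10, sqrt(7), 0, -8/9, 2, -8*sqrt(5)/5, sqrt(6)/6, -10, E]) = [-10, -10, -8*sqrt(5)/5, -8/9, 0, sqrt(11)/11, sqrt(6)/6, 2, sqrt(5), sqrt(7), E, sqrt(17), 3*sqrt(2)]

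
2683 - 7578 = -4895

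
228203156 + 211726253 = 439929409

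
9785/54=181 + 11/54 ≈ 181.20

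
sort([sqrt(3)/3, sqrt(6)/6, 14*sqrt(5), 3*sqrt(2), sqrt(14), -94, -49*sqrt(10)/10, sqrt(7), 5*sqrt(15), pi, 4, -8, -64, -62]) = [-94, -64, -62, -49*sqrt(10)/10, -8, sqrt(6)/6, sqrt(3)/3, sqrt(7), pi, sqrt(14), 4, 3*sqrt(2), 5*sqrt(15), 14*sqrt(5)]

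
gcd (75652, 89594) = 2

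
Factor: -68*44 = -1*2^4*11^1*17^1 = -2992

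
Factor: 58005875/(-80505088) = -1*2^(-8)*5^3*107^(-1)*2939^(-1)*464047^1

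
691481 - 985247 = -293766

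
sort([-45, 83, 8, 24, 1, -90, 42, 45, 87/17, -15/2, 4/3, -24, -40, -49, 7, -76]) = [-90, -76, -49, -45, -40, -24, -15/2, 1, 4/3, 87/17, 7, 8, 24, 42, 45, 83]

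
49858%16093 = 1579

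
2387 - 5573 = -3186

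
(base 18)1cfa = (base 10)10000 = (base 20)1500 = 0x2710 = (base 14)3904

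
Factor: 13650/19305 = 2^1*3^(-2)*5^1*7^1*11^(-1) = 70/99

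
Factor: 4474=2^1*2237^1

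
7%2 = 1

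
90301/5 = 18060 + 1/5 = 18060.20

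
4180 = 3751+429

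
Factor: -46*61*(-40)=2^4*5^1*23^1*61^1=112240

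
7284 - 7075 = 209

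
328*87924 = 28839072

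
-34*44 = -1496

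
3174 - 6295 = -3121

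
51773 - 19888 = 31885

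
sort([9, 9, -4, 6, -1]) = [-4, -1, 6, 9, 9]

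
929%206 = 105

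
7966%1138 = 0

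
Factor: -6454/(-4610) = 5^(-1) * 7^1 = 7/5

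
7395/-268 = -27 - 159/268 ≈ -27.59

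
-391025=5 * (-78205)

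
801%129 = 27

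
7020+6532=13552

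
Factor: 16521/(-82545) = -1*5^(-1)*5503^(-1)*5507^1 = -5507/27515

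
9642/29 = 332 + 14/29 ≈ 332.48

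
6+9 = 15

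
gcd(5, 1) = 1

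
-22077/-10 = 2207 + 7/10 = 2207.70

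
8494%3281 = 1932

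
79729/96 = 830 + 49/96 ≈ 830.51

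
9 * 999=8991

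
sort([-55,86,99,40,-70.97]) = [-70.97,-55,40,86,99]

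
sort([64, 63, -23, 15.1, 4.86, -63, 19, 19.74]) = [-63, -23, 4.86, 15.1, 19, 19.74, 63, 64]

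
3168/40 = 396/5 = 79.20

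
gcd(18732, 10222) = 2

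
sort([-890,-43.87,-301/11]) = [-890,-43.87,-301/11]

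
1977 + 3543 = 5520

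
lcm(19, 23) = 437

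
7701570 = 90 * 85573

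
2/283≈0.00707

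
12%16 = 12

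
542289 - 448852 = 93437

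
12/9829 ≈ 0.00122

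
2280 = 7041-4761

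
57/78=19/26 ≈ 0.731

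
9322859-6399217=2923642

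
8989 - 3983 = 5006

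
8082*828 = 6691896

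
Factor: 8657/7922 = 2^(-1)*11^1*17^(-1)*233^(-1)*787^1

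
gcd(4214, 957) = 1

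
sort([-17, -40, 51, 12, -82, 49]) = [-82, -40, -17, 12, 49, 51]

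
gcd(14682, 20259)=3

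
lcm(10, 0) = 0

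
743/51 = 14 + 29/51 ≈ 14.57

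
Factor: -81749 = -1*81749^1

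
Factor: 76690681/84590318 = 2^(-1)*19^(-1)*47^(-1)*4483^1*17107^1*47363^(-1)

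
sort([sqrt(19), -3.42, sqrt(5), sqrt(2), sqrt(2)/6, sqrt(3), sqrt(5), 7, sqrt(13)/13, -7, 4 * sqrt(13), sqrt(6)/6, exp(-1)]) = [-7, -3.42, sqrt(2)/6, sqrt(13)/13, exp(-1), sqrt(6)/6, sqrt(2), sqrt(3), sqrt(5), sqrt(5), sqrt(19), 7, 4 * sqrt(13)]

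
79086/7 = 11298 = 11298.00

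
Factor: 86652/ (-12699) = -1*2^2*17^ (-1)*29^1 = -116/17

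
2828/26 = 108 + 10/13 ≈ 108.77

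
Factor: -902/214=-1 * 11^1 * 41^1 * 107^(-1)=-451/107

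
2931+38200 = 41131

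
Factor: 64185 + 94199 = 2^4 * 19^1 * 521^1 = 158384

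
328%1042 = 328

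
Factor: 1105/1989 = 3^(-2)*5^1 = 5/9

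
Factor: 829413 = 3^3 * 13^1 * 17^1 * 139^1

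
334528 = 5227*64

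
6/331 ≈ 0.0181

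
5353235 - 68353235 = -63000000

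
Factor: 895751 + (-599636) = 3^1 * 5^1 * 19^1 * 1039^1 = 296115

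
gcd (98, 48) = 2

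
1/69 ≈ 0.0145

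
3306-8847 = -5541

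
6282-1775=4507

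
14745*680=10026600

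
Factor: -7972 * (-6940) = 2^4 * 5^1 * 347^1 * 1993^1 = 55325680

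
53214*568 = 30225552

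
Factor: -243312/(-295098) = 2^3 * 37^1 * 359^(-1) = 296/359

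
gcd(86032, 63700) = 4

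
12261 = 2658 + 9603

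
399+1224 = 1623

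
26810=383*70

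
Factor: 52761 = 3^1*43^1*409^1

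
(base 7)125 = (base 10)68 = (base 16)44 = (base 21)35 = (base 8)104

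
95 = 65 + 30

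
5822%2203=1416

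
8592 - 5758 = 2834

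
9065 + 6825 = 15890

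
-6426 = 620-7046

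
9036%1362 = 864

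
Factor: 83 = 83^1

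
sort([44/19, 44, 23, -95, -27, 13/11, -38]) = [-95, -38, -27, 13/11, 44/19, 23, 44]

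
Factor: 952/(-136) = -1*7^1 = -7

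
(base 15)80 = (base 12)a0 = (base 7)231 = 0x78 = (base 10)120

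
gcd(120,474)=6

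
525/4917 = 175/1639 ≈ 0.107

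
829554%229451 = 141201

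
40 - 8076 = -8036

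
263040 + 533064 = 796104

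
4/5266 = 2/2633 ≈ 0.000760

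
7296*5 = 36480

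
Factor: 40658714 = 2^1*97^1*209581^1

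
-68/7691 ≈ -0.00884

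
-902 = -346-556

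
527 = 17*31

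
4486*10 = 44860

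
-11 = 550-561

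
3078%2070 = 1008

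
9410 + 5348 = 14758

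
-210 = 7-217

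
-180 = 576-756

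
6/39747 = 2/13249 ≈ 0.000151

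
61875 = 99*625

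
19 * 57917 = 1100423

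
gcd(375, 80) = 5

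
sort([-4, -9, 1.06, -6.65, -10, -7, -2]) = [-10, -9, -7, -6.65, -4, -2, 1.06]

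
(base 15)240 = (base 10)510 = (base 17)1d0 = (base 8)776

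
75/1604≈0.0468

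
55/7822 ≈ 0.00703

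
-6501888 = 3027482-9529370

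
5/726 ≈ 0.00689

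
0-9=-9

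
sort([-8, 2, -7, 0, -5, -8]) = [-8, -8, -7, -5, 0, 2]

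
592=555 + 37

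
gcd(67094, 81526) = 2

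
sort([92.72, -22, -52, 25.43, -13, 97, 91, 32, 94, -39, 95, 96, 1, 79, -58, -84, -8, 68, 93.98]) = [-84, -58, -52, -39, -22, -13, -8, 1, 25.43, 32, 68, 79, 91, 92.72, 93.98, 94, 95, 96, 97]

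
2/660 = 1/330 ≈ 0.00303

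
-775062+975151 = 200089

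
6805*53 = 360665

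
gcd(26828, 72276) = 76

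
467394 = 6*77899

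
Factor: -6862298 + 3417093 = -1*5^1*689041^1 = -3445205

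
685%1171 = 685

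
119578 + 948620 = 1068198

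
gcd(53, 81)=1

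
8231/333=24 + 239/333 ≈ 24.72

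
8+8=16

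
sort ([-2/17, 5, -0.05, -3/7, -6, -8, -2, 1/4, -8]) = [-8, -8, -6, -2, -3/7, -2/17, -0.05, 1/4, 5]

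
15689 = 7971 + 7718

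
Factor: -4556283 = -1*3^1*71^1*21391^1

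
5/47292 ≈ 0.000106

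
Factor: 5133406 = 2^1*29^1*67^1*1321^1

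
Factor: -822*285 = -1*2^1*3^2*5^1*19^1*137^1 = -234270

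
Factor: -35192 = -1 * 2^3 * 53^1 * 83^1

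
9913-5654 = 4259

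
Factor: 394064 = 2^4 * 11^1 * 2239^1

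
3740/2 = 1870 = 1870.00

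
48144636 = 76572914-28428278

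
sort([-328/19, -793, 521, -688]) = [-793, -688, -328/19, 521]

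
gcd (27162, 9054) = 9054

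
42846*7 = 299922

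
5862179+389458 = 6251637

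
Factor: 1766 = 2^1*883^1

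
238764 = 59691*4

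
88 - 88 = 0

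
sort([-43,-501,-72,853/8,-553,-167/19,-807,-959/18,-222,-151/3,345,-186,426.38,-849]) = [-849,-807,-553,-501,-222,-186,-72,-959/18,-151/3,-43,-167/19,853/8,345,426.38]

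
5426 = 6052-626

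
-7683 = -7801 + 118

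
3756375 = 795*4725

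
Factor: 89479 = 13^1*6883^1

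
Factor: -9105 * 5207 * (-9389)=3^1 * 5^1 * 41^2 * 127^1 * 229^1 * 607^1=445130001915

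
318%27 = 21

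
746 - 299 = 447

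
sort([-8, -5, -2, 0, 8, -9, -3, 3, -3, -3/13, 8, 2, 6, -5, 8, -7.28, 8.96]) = [-9, -8, -7.28, -5, -5, -3, -3, -2, -3/13, 0, 2, 3, 6, 8, 8, 8, 8.96]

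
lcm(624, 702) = 5616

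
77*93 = 7161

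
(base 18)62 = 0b1101110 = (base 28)3q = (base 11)a0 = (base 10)110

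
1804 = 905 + 899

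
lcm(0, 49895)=0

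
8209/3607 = 2 + 995/3607 ≈ 2.28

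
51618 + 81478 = 133096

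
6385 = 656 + 5729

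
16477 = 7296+9181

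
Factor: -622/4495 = -1*2^1*5^(-1)*29^(-1)*31^(-1)*311^1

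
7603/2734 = 2 + 2135/2734 ≈ 2.78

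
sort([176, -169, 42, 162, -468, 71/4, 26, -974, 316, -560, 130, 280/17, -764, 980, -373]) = [-974, -764, -560, -468, -373, -169, 280/17, 71/4, 26, 42, 130, 162, 176, 316, 980]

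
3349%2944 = 405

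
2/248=1/124 ≈ 0.00806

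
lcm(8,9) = 72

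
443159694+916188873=1359348567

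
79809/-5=-15961 - 4/5=-15961.80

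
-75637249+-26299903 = -101937152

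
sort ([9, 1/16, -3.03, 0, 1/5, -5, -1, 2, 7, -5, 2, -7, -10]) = [-10, -7, -5, -5, -3.03, -1, 0, 1/16, 1/5, 2, 2, 7, 9]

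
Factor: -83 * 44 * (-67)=2^2 * 11^1 * 67^1 * 83^1=244684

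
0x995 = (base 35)203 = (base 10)2453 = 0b100110010101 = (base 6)15205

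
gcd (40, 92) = 4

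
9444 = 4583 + 4861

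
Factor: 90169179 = 3^1*1439^1*20887^1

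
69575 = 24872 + 44703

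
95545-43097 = 52448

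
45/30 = 3/2 = 1.50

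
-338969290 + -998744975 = -1337714265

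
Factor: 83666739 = 3^1 * 13^1 * 83^1 * 25847^1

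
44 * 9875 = 434500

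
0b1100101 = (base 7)203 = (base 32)35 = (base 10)101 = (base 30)3b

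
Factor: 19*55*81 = 3^4*5^1*11^1*19^1 = 84645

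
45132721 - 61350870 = -16218149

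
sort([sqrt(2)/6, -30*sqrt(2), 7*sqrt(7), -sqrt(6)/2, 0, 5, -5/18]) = [-30*sqrt(2), -sqrt(6)/2, -5/18, 0, sqrt(2)/6, 5, 7*sqrt(7)]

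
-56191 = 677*(-83)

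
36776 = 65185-28409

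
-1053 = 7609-8662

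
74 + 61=135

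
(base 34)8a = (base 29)9l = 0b100011010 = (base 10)282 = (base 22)ci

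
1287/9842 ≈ 0.131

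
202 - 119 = 83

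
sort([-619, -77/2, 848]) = [-619, -77/2, 848]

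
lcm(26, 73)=1898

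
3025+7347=10372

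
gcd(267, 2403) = 267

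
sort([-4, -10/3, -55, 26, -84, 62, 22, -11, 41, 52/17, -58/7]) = [-84, -55, -11, -58/7, -4, -10/3, 52/17, 22, 26, 41, 62]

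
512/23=22+6/23 ≈ 22.26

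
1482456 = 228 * 6502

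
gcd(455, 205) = 5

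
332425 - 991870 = -659445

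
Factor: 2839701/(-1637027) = -1*3^1*7^(-1)*41^1*23087^1*233861^(-1)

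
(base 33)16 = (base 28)1b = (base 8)47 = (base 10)39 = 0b100111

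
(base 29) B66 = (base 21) 1082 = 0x24D7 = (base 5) 300211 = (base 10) 9431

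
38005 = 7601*5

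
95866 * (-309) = -29622594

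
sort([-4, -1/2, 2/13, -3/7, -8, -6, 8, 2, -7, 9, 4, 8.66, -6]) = [-8, -7, -6, -6, -4, -1/2, -3/7, 2/13, 2, 4, 8, 8.66, 9]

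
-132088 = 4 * (-33022)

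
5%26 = 5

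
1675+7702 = 9377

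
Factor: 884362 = 2^1*442181^1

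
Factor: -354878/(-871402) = 7^(-1)*67^(-1)*191^1 = 191/469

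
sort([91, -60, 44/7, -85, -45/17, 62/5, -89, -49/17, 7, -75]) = [-89, -85, -75, -60, -49/17, -45/17, 44/7, 7, 62/5, 91]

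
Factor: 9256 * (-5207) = -1 * 2^3 * 13^1 * 41^1 * 89^1 * 127^1 = -48195992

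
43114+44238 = 87352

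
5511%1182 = 783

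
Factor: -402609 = -1*3^1*43^1*3121^1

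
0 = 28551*0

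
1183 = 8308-7125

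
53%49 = 4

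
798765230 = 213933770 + 584831460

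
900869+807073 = 1707942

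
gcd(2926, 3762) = 418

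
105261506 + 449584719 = 554846225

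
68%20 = 8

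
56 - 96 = -40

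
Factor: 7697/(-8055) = -1*3^(-2)*5^(-1)*43^1 = -43/45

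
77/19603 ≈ 0.00393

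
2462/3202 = 1231/1601 ≈ 0.769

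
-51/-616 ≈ 0.0828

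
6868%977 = 29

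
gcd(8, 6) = 2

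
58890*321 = 18903690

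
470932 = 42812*11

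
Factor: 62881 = 7^1*13^1*691^1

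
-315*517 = -162855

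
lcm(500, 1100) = 5500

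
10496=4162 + 6334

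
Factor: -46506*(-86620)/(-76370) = -1*2^2*3^1*7^(-1)*23^1*61^1*71^1*337^1*1091^(-1) = -402834972/7637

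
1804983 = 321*5623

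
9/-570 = -3/190 ≈ -0.0158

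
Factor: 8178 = 2^1 * 3^1 * 29^1 * 47^1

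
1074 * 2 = 2148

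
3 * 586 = 1758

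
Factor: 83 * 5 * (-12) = -1 * 2^2 * 3^1 * 5^1 * 83^1 = -4980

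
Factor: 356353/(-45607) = -1*59^(-1)*461^1 = -461/59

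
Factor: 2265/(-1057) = -1*3^1*5^1*7^(-1) = -15/7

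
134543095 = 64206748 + 70336347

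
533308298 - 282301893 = 251006405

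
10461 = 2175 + 8286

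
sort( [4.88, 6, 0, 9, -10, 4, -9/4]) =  [-10, -9/4, 0, 4, 4.88, 6, 9]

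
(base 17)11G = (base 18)HG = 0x142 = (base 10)322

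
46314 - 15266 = 31048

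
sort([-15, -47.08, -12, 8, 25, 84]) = [-47.08, -15, -12, 8, 25, 84]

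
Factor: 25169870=2^1 * 5^1 * 11^1 * 19^1 * 12043^1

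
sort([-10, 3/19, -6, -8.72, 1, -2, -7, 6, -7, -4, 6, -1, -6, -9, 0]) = [-10, -9, -8.72, -7, -7, -6, -6, -4, -2, -1, 0, 3/19, 1, 6, 6]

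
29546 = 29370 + 176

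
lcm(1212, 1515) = 6060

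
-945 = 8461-9406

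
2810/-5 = -562 = -562.00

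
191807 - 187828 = 3979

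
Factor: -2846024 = -1 * 2^3 * 355753^1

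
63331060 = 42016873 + 21314187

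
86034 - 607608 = -521574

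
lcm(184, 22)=2024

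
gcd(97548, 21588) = 12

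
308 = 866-558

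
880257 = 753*1169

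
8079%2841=2397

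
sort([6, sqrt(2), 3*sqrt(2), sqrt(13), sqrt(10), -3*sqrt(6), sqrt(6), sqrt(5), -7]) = [-3*sqrt(6), -7, sqrt(2), sqrt(5), sqrt(6), sqrt(10), sqrt(13), 3*sqrt(2), 6]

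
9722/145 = 67 + 7/145 ≈ 67.05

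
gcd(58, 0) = 58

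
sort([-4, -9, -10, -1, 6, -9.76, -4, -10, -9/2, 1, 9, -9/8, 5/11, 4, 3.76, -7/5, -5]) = [-10, -10, -9.76, -9, -5, -9/2, -4, -4, -7/5, -9/8, -1, 5/11, 1, 3.76, 4, 6, 9]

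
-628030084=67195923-695226007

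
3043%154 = 117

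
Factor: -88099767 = -1*3^2*7^1*29^1*48221^1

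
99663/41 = 2430 + 33/41 ≈ 2430.80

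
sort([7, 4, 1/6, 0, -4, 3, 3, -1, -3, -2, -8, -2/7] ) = [-8, -4, -3, -2, -1, -2/7, 0, 1/6, 3, 3, 4, 7] 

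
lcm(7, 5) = 35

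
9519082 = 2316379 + 7202703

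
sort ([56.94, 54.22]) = [54.22, 56.94]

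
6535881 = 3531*1851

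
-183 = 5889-6072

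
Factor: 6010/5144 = 2^(-2)*5^1*601^1*643^(-1) = 3005/2572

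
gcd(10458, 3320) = 166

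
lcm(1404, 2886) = 51948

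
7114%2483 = 2148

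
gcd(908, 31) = 1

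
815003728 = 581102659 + 233901069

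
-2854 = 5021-7875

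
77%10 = 7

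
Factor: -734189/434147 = -1 * 7^(-1) * 109^(-1) * 569^(-1) * 734189^1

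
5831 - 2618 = 3213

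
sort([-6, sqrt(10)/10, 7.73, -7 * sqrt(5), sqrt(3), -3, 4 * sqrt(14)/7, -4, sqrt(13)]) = [-7 * sqrt(5), -6, -4, -3, sqrt(10)/10, sqrt(3), 4 * sqrt(14)/7, sqrt(13), 7.73]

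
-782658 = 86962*(-9)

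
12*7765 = 93180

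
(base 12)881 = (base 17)458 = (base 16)4e1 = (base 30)1bj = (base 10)1249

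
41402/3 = 13800+2/3 ≈ 13800.67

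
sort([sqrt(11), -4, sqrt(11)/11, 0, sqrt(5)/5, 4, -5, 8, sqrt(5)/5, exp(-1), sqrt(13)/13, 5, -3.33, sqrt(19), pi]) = [-5, -4, -3.33, 0, sqrt(13)/13, sqrt(11)/11, exp(-1), sqrt(5)/5, sqrt(5)/5, pi, sqrt(11), 4, sqrt(19), 5, 8]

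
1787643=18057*99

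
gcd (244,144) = 4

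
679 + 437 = 1116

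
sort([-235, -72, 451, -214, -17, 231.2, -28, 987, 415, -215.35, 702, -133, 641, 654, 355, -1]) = [-235, -215.35, -214, -133, -72, -28, -17, -1, 231.2, 355, 415, 451, 641, 654, 702, 987]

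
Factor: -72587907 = -1 * 3^4 * 7^1 * 128021^1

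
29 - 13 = 16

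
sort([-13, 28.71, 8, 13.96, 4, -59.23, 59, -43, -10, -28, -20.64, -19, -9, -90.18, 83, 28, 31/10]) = [-90.18, -59.23, -43, -28, -20.64, -19, -13, -10, -9, 31/10, 4, 8, 13.96, 28, 28.71, 59, 83]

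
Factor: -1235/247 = -1*5^1 = -5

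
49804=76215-26411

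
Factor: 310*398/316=5^1*31^1*79^(-1)*199^1=30845/79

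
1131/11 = 102 + 9/11 ≈ 102.82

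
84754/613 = 138+160/613 ≈ 138.26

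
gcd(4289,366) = 1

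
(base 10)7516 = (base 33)6tp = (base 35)64q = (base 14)2a4c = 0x1d5c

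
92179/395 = 233 + 144/395≈233.36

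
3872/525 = 7 + 197/525 ≈ 7.38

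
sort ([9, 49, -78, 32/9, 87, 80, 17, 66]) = [-78, 32/9, 9, 17, 49, 66, 80, 87]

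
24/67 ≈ 0.358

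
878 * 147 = 129066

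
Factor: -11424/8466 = -1*2^4*7^1*83^(-1) = -112/83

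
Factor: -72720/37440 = -1*2^(-2)*13^(-1)*101^1 = -101/52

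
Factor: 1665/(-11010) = -1*2^(-1)*3^1*37^1*367^(-1) = -111/734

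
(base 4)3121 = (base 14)117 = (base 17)cd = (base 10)217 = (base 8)331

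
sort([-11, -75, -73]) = [-75, -73, -11]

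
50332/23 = 2188 + 8/23 ≈ 2188.35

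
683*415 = 283445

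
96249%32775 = 30699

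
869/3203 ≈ 0.271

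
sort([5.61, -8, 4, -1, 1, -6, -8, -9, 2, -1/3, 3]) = [-9, -8, -8, -6, -1, -1/3, 1, 2, 3, 4, 5.61]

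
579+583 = 1162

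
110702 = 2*55351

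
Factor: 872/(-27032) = -1 * 31^(-1) = -1/31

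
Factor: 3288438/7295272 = 2^ (-2) * 3^4 * 53^1 * 383^1 * 397^ (-1) * 2297^ (-1) = 1644219/3647636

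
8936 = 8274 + 662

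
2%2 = 0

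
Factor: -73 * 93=-1 * 3^1 * 31^1 * 73^1=-6789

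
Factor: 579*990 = 2^1*3^3*5^1*11^1*193^1 = 573210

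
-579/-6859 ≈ 0.0844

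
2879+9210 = 12089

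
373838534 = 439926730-66088196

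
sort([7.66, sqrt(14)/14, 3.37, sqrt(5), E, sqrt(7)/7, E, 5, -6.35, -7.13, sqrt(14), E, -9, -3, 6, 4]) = [-9, -7.13, -6.35, -3, sqrt(14)/14, sqrt(7)/7, sqrt(5), E, E, E, 3.37, sqrt(14), 4, 5, 6, 7.66]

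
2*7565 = 15130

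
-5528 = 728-6256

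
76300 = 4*19075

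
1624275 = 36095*45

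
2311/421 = 5 + 206/421 ≈ 5.49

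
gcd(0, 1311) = 1311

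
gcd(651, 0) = 651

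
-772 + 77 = -695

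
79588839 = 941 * 84579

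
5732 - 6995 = -1263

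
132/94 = 66/47 ≈ 1.40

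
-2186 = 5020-7206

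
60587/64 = 946 + 43/64≈946.67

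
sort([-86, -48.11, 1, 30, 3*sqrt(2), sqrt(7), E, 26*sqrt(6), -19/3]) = [-86, -48.11, -19/3, 1, sqrt(7), E, 3*sqrt(2), 30, 26*sqrt(6)]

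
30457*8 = 243656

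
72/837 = 8/93 ≈ 0.0860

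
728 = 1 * 728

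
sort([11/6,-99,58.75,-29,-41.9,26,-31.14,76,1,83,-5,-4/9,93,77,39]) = [-99,-41.9,-31.14,-29,-5,-4/9,1,11/6,26,39,58.75,76,77,83,93]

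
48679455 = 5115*9517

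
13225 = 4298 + 8927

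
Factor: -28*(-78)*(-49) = -1*2^3*3^1*7^3*13^1 = -107016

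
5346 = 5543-197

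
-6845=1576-8421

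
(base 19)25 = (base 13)34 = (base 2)101011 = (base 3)1121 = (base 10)43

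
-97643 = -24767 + -72876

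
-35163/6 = -5860 - 1/2 = -5860.50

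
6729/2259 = 2243/753 ≈ 2.98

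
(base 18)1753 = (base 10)8193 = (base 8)20001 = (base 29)9lf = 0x2001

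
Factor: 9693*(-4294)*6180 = -1*2^3*3^4*5^1*19^1*103^1*113^1*359^1 = -257222365560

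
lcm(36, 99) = 396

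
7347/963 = 2449/321 ≈ 7.63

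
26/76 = 13/38 ≈ 0.342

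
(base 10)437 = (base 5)3222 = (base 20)11h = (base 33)d8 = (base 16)1b5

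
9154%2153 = 542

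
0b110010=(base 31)1j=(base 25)20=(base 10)50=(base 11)46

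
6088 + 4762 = 10850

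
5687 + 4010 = 9697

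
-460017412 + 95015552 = -365001860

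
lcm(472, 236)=472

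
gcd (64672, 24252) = 8084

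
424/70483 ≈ 0.00602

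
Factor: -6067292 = -1*2^2*7^1*11^1*19699^1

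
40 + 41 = 81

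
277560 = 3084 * 90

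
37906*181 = 6860986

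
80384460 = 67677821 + 12706639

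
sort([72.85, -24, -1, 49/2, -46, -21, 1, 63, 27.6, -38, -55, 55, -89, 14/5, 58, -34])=[-89, -55, -46, -38, -34, -24, -21, -1, 1, 14/5, 49/2, 27.6, 55, 58, 63, 72.85]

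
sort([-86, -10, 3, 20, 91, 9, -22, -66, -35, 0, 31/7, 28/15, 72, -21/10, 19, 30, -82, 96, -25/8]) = [-86, -82, -66, -35, -22, -10, -25/8, -21/10, 0, 28/15, 3, 31/7, 9, 19, 20, 30, 72, 91, 96]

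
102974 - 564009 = -461035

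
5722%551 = 212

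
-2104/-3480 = 263/435≈0.605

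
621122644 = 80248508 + 540874136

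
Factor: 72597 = 3^1*7^1*3457^1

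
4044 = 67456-63412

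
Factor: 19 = 19^1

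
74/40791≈0.00181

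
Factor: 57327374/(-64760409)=-1*2^1*3^(-2)*7^(-2)*13^1*29^1*76031^1*146849^(-1)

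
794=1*794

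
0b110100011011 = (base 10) 3355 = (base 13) 16b1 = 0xd1b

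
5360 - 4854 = 506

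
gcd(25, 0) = 25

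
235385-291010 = -55625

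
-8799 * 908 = -7989492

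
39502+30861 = 70363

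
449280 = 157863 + 291417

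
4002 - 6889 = -2887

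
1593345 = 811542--781803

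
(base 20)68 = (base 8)200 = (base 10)128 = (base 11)107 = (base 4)2000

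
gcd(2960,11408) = 16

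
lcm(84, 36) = 252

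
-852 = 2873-3725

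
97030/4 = 48515/2 = 24257.50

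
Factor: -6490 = -1*2^1*5^1*11^1*59^1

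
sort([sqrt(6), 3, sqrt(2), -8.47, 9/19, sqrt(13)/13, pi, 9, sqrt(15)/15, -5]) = [-8.47, -5, sqrt(15)/15, sqrt(13)/13, 9/19, sqrt(2), sqrt(6), 3, pi, 9]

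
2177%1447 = 730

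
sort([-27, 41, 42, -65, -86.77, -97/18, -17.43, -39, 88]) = [-86.77, -65, -39, -27, -17.43, -97/18, 41, 42, 88]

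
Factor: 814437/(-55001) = -1*3^2*13^1*6961^1*55001^(-1)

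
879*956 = 840324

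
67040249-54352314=12687935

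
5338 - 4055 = 1283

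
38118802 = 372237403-334118601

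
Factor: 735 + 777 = 2^3*3^3*7^1 = 1512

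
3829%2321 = 1508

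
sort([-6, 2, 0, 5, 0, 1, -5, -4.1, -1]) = [-6, -5, -4.1, -1, 0, 0, 1, 2, 5]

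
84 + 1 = 85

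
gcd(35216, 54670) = 142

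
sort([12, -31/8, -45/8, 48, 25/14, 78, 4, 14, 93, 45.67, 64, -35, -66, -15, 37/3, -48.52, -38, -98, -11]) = [-98, -66, -48.52, -38, -35, -15, -11, -45/8, -31/8, 25/14, 4, 12, 37/3, 14, 45.67, 48, 64, 78, 93]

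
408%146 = 116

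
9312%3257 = 2798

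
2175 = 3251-1076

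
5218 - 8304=-3086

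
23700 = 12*1975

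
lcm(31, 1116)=1116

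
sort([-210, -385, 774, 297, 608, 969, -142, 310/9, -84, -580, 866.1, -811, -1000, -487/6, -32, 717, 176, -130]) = [-1000, -811, -580, -385, -210, -142, -130, -84, -487/6, -32, 310/9, 176, 297, 608, 717, 774, 866.1, 969]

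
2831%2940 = 2831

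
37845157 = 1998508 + 35846649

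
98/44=49/22 ≈ 2.23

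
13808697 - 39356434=-25547737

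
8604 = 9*956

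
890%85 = 40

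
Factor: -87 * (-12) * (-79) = -1 * 2^2 * 3^2 * 29^1 * 79^1 = -82476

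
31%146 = 31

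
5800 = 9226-3426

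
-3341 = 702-4043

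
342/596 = 171/298 ≈ 0.574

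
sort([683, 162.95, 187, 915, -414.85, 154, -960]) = [-960, -414.85, 154, 162.95, 187, 683, 915]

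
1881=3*627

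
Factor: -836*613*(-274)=2^3*11^1*19^1*137^1*613^1=140416232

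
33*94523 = 3119259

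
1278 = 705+573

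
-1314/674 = -1 - 320/337 ≈ -1.95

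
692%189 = 125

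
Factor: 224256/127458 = 2^9*3^ (-1)*97^ (-1) = 512/291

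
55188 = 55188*1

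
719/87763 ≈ 0.00819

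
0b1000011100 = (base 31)hd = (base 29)ii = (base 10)540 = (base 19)198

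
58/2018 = 29/1009 ≈ 0.0287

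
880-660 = 220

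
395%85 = 55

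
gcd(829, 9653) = 1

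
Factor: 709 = 709^1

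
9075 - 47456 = -38381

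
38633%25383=13250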